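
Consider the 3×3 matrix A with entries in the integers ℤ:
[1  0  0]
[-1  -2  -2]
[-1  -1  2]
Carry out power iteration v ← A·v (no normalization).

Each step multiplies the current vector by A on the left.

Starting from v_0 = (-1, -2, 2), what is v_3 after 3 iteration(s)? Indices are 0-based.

v_3 = (-1, 3, 44)

v_0 = (-1, -2, 2).
v_1 = A·v_0 = (-1, 1, 7).
v_2 = A·v_1 = (-1, -15, 14).
v_3 = A·v_2 = (-1, 3, 44).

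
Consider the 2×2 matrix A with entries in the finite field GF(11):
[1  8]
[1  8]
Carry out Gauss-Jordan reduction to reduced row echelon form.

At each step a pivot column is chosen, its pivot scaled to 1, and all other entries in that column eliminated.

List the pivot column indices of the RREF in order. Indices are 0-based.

pivot columns: 0

[1] R0 /= 1  ⇒  (1, 8)
     R1 -= 1·R0  ⇒  (0, 0)
column 1 empty below row 1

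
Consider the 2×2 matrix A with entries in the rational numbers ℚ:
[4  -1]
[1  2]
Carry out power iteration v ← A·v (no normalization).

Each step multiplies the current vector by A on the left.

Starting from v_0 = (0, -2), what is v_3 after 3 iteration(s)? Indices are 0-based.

v_3 = (54, 0)

v_0 = (0, -2).
v_1 = A·v_0 = (2, -4).
v_2 = A·v_1 = (12, -6).
v_3 = A·v_2 = (54, 0).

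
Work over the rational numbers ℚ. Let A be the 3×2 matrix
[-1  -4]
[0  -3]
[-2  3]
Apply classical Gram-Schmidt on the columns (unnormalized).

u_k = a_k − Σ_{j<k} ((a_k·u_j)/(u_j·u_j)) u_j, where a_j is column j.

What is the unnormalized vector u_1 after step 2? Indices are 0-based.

Step 1: u_0 = a_0 = (-1, 0, -2).
Step 2: u_1 = a_1 − (-2/5)·u_0 = (-22/5, -3, 11/5).

u_1 = (-22/5, -3, 11/5)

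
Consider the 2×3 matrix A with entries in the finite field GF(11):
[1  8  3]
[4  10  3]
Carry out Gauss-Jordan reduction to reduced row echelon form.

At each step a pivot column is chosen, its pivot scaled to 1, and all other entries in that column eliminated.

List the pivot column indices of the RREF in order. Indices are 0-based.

pivot columns: 0, 2

[1] R0 /= 1  ⇒  (1, 8, 3)
     R1 -= 4·R0  ⇒  (0, 0, 2)
column 1 empty below row 1
[2] R1 /= 2  ⇒  (0, 0, 1)
     R0 -= 3·R1  ⇒  (1, 8, 0)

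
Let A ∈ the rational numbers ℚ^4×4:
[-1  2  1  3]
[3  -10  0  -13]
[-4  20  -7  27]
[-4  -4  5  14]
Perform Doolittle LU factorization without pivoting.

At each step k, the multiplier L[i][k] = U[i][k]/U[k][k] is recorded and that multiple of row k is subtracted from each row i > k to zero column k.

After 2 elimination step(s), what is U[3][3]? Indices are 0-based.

U[3][3] = 14

Step 1: pivot at (0,0) is -1.
  row1 ← row1 − (-3)·row0  ⇒  L[1][0]=-3, U row1=(0, -4, 3, -4)
  row2 ← row2 − (4)·row0  ⇒  L[2][0]=4, U row2=(0, 12, -11, 15)
  row3 ← row3 − (4)·row0  ⇒  L[3][0]=4, U row3=(0, -12, 1, 2)
Step 2: pivot at (1,1) is -4.
  row2 ← row2 − (-3)·row1  ⇒  L[2][1]=-3, U row2=(0, 0, -2, 3)
  row3 ← row3 − (3)·row1  ⇒  L[3][1]=3, U row3=(0, 0, -8, 14)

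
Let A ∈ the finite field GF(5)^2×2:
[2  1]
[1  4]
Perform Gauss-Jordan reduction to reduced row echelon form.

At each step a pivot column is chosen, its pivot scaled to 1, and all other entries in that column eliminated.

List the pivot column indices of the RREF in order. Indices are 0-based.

pivot(0,0)=2: scale R0 → (1, 3)
  clear (1,0): R1 −= (1)R0 → (0, 1)
pivot(1,1)=1: scale R1 → (0, 1)
  clear (0,1): R0 −= (3)R1 → (1, 0)

pivot columns: 0, 1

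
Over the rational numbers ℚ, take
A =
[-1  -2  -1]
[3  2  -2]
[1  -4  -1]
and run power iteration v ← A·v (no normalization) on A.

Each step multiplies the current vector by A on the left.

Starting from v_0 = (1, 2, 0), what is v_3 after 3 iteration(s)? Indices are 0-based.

v_0 = (1, 2, 0).
v_1 = A·v_0 = (-5, 7, -7).
v_2 = A·v_1 = (-2, 13, -26).
v_3 = A·v_2 = (2, 72, -28).

v_3 = (2, 72, -28)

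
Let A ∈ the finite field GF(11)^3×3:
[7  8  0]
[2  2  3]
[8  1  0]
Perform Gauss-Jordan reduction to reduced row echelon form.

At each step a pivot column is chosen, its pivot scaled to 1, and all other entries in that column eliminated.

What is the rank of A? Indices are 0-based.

pivot(0,0)=7: scale R0 → (1, 9, 0)
  clear (1,0): R1 −= (2)R0 → (0, 6, 3)
  clear (2,0): R2 −= (8)R0 → (0, 6, 0)
pivot(1,1)=6: scale R1 → (0, 1, 6)
  clear (0,1): R0 −= (9)R1 → (1, 0, 1)
  clear (2,1): R2 −= (6)R1 → (0, 0, 8)
pivot(2,2)=8: scale R2 → (0, 0, 1)
  clear (0,2): R0 −= (1)R2 → (1, 0, 0)
  clear (1,2): R1 −= (6)R2 → (0, 1, 0)

rank = 3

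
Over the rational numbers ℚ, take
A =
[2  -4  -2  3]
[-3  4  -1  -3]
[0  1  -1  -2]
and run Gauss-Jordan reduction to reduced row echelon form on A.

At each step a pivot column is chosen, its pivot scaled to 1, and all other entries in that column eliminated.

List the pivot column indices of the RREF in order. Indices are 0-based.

pivot(0,0)=2: scale R0 → (1, -2, -1, 3/2)
  clear (1,0): R1 −= (-3)R0 → (0, -2, -4, 3/2)
pivot(1,1)=-2: scale R1 → (0, 1, 2, -3/4)
  clear (0,1): R0 −= (-2)R1 → (1, 0, 3, 0)
  clear (2,1): R2 −= (1)R1 → (0, 0, -3, -5/4)
pivot(2,2)=-3: scale R2 → (0, 0, 1, 5/12)
  clear (0,2): R0 −= (3)R2 → (1, 0, 0, -5/4)
  clear (1,2): R1 −= (2)R2 → (0, 1, 0, -19/12)

pivot columns: 0, 1, 2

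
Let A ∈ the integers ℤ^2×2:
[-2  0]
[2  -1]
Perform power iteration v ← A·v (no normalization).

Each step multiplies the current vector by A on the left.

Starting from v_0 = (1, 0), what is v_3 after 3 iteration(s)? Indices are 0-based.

v_3 = (-8, 14)

v_0 = (1, 0).
v_1 = A·v_0 = (-2, 2).
v_2 = A·v_1 = (4, -6).
v_3 = A·v_2 = (-8, 14).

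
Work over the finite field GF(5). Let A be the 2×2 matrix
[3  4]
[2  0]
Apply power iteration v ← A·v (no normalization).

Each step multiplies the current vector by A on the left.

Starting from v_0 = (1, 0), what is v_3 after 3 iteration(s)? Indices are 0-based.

v_3 = (0, 4)

v_0 = (1, 0).
v_1 = A·v_0 = (3, 2).
v_2 = A·v_1 = (2, 1).
v_3 = A·v_2 = (0, 4).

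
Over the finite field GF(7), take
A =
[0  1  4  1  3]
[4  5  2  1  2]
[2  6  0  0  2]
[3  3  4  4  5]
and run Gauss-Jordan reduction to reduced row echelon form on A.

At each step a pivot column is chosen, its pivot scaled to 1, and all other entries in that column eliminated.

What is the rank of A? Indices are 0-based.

step 1: exchange rows 0,1
step 1: normalize row 0 (÷4) = (1, 3, 4, 2, 4)
  row 2: subtract 2×row0 = (0, 0, 6, 3, 1)
  row 3: subtract 3×row0 = (0, 1, 6, 5, 0)
step 2: normalize row 1 (÷1) = (0, 1, 4, 1, 3)
  row 0: subtract 3×row1 = (1, 0, 6, 6, 2)
  row 3: subtract 1×row1 = (0, 0, 2, 4, 4)
step 3: normalize row 2 (÷6) = (0, 0, 1, 4, 6)
  row 0: subtract 6×row2 = (1, 0, 0, 3, 1)
  row 1: subtract 4×row2 = (0, 1, 0, 6, 0)
  row 3: subtract 2×row2 = (0, 0, 0, 3, 6)
step 4: normalize row 3 (÷3) = (0, 0, 0, 1, 2)
  row 0: subtract 3×row3 = (1, 0, 0, 0, 2)
  row 1: subtract 6×row3 = (0, 1, 0, 0, 2)
  row 2: subtract 4×row3 = (0, 0, 1, 0, 5)

rank = 4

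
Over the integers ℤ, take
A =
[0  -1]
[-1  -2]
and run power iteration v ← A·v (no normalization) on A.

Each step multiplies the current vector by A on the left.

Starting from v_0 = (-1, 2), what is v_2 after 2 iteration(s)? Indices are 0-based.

v_0 = (-1, 2).
v_1 = A·v_0 = (-2, -3).
v_2 = A·v_1 = (3, 8).

v_2 = (3, 8)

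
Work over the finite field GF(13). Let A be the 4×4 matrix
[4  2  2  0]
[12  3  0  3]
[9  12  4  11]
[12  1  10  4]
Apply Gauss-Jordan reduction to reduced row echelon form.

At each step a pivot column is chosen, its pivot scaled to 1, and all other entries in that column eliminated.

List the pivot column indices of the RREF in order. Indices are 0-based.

pivot columns: 0, 1, 2, 3

[1] R0 /= 4  ⇒  (1, 7, 7, 0)
     R1 -= 12·R0  ⇒  (0, 10, 7, 3)
     R2 -= 9·R0  ⇒  (0, 1, 6, 11)
     R3 -= 12·R0  ⇒  (0, 8, 4, 4)
[2] R1 /= 10  ⇒  (0, 1, 2, 12)
     R0 -= 7·R1  ⇒  (1, 0, 6, 7)
     R2 -= 1·R1  ⇒  (0, 0, 4, 12)
     R3 -= 8·R1  ⇒  (0, 0, 1, 12)
[3] R2 /= 4  ⇒  (0, 0, 1, 3)
     R0 -= 6·R2  ⇒  (1, 0, 0, 2)
     R1 -= 2·R2  ⇒  (0, 1, 0, 6)
     R3 -= 1·R2  ⇒  (0, 0, 0, 9)
[4] R3 /= 9  ⇒  (0, 0, 0, 1)
     R0 -= 2·R3  ⇒  (1, 0, 0, 0)
     R1 -= 6·R3  ⇒  (0, 1, 0, 0)
     R2 -= 3·R3  ⇒  (0, 0, 1, 0)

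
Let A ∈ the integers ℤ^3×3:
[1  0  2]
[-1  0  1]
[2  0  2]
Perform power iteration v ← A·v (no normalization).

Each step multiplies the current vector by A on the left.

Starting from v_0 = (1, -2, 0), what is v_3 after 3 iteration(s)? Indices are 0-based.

v_0 = (1, -2, 0).
v_1 = A·v_0 = (1, -1, 2).
v_2 = A·v_1 = (5, 1, 6).
v_3 = A·v_2 = (17, 1, 22).

v_3 = (17, 1, 22)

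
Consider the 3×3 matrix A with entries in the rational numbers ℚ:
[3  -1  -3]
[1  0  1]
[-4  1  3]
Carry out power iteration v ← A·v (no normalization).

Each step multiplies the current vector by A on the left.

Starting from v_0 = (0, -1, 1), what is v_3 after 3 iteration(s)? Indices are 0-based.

v_3 = (-84, 2, 97)

v_0 = (0, -1, 1).
v_1 = A·v_0 = (-2, 1, 2).
v_2 = A·v_1 = (-13, 0, 15).
v_3 = A·v_2 = (-84, 2, 97).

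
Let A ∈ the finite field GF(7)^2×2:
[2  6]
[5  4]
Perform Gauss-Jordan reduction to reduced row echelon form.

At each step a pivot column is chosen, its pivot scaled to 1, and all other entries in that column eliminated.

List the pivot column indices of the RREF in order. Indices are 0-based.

pivot(0,0)=2: scale R0 → (1, 3)
  clear (1,0): R1 −= (5)R0 → (0, 3)
pivot(1,1)=3: scale R1 → (0, 1)
  clear (0,1): R0 −= (3)R1 → (1, 0)

pivot columns: 0, 1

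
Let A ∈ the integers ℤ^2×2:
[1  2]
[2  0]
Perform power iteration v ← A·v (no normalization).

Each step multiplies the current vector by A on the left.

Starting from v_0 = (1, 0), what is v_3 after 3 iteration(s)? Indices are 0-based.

v_3 = (9, 10)

v_0 = (1, 0).
v_1 = A·v_0 = (1, 2).
v_2 = A·v_1 = (5, 2).
v_3 = A·v_2 = (9, 10).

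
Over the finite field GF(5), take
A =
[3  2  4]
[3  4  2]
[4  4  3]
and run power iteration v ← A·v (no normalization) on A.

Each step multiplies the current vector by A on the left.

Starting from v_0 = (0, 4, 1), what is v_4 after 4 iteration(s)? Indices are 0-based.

v_0 = (0, 4, 1).
v_1 = A·v_0 = (2, 3, 4).
v_2 = A·v_1 = (3, 1, 2).
v_3 = A·v_2 = (4, 2, 2).
v_4 = A·v_3 = (4, 4, 0).

v_4 = (4, 4, 0)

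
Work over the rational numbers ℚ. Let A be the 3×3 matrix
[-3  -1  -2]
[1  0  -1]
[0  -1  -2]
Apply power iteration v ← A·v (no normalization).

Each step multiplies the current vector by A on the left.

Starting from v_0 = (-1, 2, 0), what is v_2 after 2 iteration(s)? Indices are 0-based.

v_2 = (2, 3, 5)

v_0 = (-1, 2, 0).
v_1 = A·v_0 = (1, -1, -2).
v_2 = A·v_1 = (2, 3, 5).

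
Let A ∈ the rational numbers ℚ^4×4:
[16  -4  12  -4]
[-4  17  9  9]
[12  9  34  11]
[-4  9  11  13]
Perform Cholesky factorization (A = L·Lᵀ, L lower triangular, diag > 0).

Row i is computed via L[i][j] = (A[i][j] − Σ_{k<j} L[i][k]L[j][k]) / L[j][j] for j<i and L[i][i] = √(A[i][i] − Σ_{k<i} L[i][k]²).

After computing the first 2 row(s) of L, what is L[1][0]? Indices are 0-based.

Step 1: L[0][0] = √(16) = 4.
  L[1][0] = (-4) / L[0][0] = -1.
Step 2: L[1][1] = √(16) = 4.

L[1][0] = -1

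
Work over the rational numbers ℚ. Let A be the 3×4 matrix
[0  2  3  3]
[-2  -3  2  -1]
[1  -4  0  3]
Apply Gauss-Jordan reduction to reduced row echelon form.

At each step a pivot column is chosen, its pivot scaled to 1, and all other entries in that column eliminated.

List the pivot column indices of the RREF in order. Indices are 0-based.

pivot(0,0): swap R0↔R1
pivot(0,0)=-2: scale R0 → (1, 3/2, -1, 1/2)
  clear (2,0): R2 −= (1)R0 → (0, -11/2, 1, 5/2)
pivot(1,1)=2: scale R1 → (0, 1, 3/2, 3/2)
  clear (0,1): R0 −= (3/2)R1 → (1, 0, -13/4, -7/4)
  clear (2,1): R2 −= (-11/2)R1 → (0, 0, 37/4, 43/4)
pivot(2,2)=37/4: scale R2 → (0, 0, 1, 43/37)
  clear (0,2): R0 −= (-13/4)R2 → (1, 0, 0, 75/37)
  clear (1,2): R1 −= (3/2)R2 → (0, 1, 0, -9/37)

pivot columns: 0, 1, 2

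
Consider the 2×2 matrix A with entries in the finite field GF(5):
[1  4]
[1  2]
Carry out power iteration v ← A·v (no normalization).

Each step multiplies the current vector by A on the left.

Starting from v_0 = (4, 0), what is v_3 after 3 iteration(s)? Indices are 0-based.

v_3 = (3, 4)

v_0 = (4, 0).
v_1 = A·v_0 = (4, 4).
v_2 = A·v_1 = (0, 2).
v_3 = A·v_2 = (3, 4).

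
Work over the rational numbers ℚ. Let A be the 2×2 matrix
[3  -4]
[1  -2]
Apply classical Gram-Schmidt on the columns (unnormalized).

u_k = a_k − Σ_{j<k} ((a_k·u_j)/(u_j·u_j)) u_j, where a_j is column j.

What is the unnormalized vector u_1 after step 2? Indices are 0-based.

u_1 = (1/5, -3/5)

Step 1: u_0 = a_0 = (3, 1).
Step 2: u_1 = a_1 − (-7/5)·u_0 = (1/5, -3/5).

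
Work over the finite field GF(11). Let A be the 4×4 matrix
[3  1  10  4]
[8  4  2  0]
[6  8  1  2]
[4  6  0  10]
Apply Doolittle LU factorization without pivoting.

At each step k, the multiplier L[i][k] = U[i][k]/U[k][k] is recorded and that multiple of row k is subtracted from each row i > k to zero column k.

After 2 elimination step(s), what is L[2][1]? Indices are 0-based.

L[2][1] = 10

k=0: U[0][0]=3
  eliminate (1,0): mult=10, new row 1: (0, 5, 1, 4); set L[1][0]=10
  eliminate (2,0): mult=2, new row 2: (0, 6, 3, 5); set L[2][0]=2
  eliminate (3,0): mult=5, new row 3: (0, 1, 5, 1); set L[3][0]=5
k=1: U[1][1]=5
  eliminate (2,1): mult=10, new row 2: (0, 0, 4, 9); set L[2][1]=10
  eliminate (3,1): mult=9, new row 3: (0, 0, 7, 9); set L[3][1]=9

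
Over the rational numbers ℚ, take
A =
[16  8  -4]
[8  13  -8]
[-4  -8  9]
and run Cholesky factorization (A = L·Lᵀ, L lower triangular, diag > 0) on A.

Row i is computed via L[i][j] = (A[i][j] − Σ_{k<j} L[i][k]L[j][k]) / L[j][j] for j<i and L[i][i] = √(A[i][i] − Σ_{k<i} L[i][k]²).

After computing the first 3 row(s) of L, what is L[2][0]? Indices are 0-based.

L[2][0] = -1

Step 1: L[0][0] = √(16) = 4.
  L[1][0] = (8) / L[0][0] = 2.
Step 2: L[1][1] = √(9) = 3.
  L[2][0] = (-4) / L[0][0] = -1.
  L[2][1] = (-6) / L[1][1] = -2.
Step 3: L[2][2] = √(4) = 2.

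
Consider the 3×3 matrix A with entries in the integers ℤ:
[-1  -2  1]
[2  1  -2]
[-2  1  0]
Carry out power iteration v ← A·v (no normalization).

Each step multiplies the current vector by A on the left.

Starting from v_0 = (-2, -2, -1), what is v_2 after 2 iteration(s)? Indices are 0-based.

v_0 = (-2, -2, -1).
v_1 = A·v_0 = (5, -4, 2).
v_2 = A·v_1 = (5, 2, -14).

v_2 = (5, 2, -14)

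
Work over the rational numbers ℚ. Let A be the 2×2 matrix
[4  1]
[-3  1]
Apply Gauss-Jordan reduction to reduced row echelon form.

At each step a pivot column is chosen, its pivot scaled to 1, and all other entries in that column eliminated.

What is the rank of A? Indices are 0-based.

step 1: normalize row 0 (÷4) = (1, 1/4)
  row 1: subtract -3×row0 = (0, 7/4)
step 2: normalize row 1 (÷7/4) = (0, 1)
  row 0: subtract 1/4×row1 = (1, 0)

rank = 2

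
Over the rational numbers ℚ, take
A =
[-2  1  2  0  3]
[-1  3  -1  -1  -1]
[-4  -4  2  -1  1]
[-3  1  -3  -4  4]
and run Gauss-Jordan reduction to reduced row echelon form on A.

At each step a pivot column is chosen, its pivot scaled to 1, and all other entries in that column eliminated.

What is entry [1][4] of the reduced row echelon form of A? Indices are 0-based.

M[1][4] = 5/17

pivot(0,0)=-2: scale R0 → (1, -1/2, -1, 0, -3/2)
  clear (1,0): R1 −= (-1)R0 → (0, 5/2, -2, -1, -5/2)
  clear (2,0): R2 −= (-4)R0 → (0, -6, -2, -1, -5)
  clear (3,0): R3 −= (-3)R0 → (0, -1/2, -6, -4, -1/2)
pivot(1,1)=5/2: scale R1 → (0, 1, -4/5, -2/5, -1)
  clear (0,1): R0 −= (-1/2)R1 → (1, 0, -7/5, -1/5, -2)
  clear (2,1): R2 −= (-6)R1 → (0, 0, -34/5, -17/5, -11)
  clear (3,1): R3 −= (-1/2)R1 → (0, 0, -32/5, -21/5, -1)
pivot(2,2)=-34/5: scale R2 → (0, 0, 1, 1/2, 55/34)
  clear (0,2): R0 −= (-7/5)R2 → (1, 0, 0, 1/2, 9/34)
  clear (1,2): R1 −= (-4/5)R2 → (0, 1, 0, 0, 5/17)
  clear (3,2): R3 −= (-32/5)R2 → (0, 0, 0, -1, 159/17)
pivot(3,3)=-1: scale R3 → (0, 0, 0, 1, -159/17)
  clear (0,3): R0 −= (1/2)R3 → (1, 0, 0, 0, 84/17)
  clear (2,3): R2 −= (1/2)R3 → (0, 0, 1, 0, 107/17)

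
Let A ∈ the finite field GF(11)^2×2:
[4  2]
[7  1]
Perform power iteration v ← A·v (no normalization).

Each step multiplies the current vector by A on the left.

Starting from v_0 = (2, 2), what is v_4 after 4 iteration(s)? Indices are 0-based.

v_0 = (2, 2).
v_1 = A·v_0 = (1, 5).
v_2 = A·v_1 = (3, 1).
v_3 = A·v_2 = (3, 0).
v_4 = A·v_3 = (1, 10).

v_4 = (1, 10)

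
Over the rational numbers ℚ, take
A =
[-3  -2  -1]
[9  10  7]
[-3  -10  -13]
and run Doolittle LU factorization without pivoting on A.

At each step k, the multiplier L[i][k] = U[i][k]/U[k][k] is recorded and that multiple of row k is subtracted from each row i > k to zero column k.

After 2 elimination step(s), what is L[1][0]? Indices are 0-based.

L[1][0] = -3

Step 1: pivot at (0,0) is -3.
  row1 ← row1 − (-3)·row0  ⇒  L[1][0]=-3, U row1=(0, 4, 4)
  row2 ← row2 − (1)·row0  ⇒  L[2][0]=1, U row2=(0, -8, -12)
Step 2: pivot at (1,1) is 4.
  row2 ← row2 − (-2)·row1  ⇒  L[2][1]=-2, U row2=(0, 0, -4)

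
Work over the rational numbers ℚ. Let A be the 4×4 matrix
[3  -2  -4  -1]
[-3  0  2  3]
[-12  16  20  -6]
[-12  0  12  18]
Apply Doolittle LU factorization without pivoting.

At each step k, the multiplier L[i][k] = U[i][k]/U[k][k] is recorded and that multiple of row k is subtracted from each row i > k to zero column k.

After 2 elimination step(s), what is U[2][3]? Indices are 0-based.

U[2][3] = -2

Step 1: pivot at (0,0) is 3.
  row1 ← row1 − (-1)·row0  ⇒  L[1][0]=-1, U row1=(0, -2, -2, 2)
  row2 ← row2 − (-4)·row0  ⇒  L[2][0]=-4, U row2=(0, 8, 4, -10)
  row3 ← row3 − (-4)·row0  ⇒  L[3][0]=-4, U row3=(0, -8, -4, 14)
Step 2: pivot at (1,1) is -2.
  row2 ← row2 − (-4)·row1  ⇒  L[2][1]=-4, U row2=(0, 0, -4, -2)
  row3 ← row3 − (4)·row1  ⇒  L[3][1]=4, U row3=(0, 0, 4, 6)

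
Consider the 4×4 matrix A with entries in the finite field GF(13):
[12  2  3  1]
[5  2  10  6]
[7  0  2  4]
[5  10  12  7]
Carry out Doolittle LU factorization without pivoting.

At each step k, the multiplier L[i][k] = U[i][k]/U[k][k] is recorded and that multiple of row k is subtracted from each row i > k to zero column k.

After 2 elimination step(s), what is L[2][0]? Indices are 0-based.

[col 0] pivot 12
  R1 -= 8*R0 → (0, 12, 12, 11)  (L[1][0] := 8)
  R2 -= 6*R0 → (0, 1, 10, 11)  (L[2][0] := 6)
  R3 -= 8*R0 → (0, 7, 1, 12)  (L[3][0] := 8)
[col 1] pivot 12
  R2 -= 12*R1 → (0, 0, 9, 9)  (L[2][1] := 12)
  R3 -= 6*R1 → (0, 0, 7, 11)  (L[3][1] := 6)

L[2][0] = 6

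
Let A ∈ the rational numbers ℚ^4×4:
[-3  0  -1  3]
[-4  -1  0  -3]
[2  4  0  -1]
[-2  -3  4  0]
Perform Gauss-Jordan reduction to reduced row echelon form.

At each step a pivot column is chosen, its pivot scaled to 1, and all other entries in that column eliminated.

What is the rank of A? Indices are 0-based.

rank = 4

[1] R0 /= -3  ⇒  (1, 0, 1/3, -1)
     R1 -= -4·R0  ⇒  (0, -1, 4/3, -7)
     R2 -= 2·R0  ⇒  (0, 4, -2/3, 1)
     R3 -= -2·R0  ⇒  (0, -3, 14/3, -2)
[2] R1 /= -1  ⇒  (0, 1, -4/3, 7)
     R2 -= 4·R1  ⇒  (0, 0, 14/3, -27)
     R3 -= -3·R1  ⇒  (0, 0, 2/3, 19)
[3] R2 /= 14/3  ⇒  (0, 0, 1, -81/14)
     R0 -= 1/3·R2  ⇒  (1, 0, 0, 13/14)
     R1 -= -4/3·R2  ⇒  (0, 1, 0, -5/7)
     R3 -= 2/3·R2  ⇒  (0, 0, 0, 160/7)
[4] R3 /= 160/7  ⇒  (0, 0, 0, 1)
     R0 -= 13/14·R3  ⇒  (1, 0, 0, 0)
     R1 -= -5/7·R3  ⇒  (0, 1, 0, 0)
     R2 -= -81/14·R3  ⇒  (0, 0, 1, 0)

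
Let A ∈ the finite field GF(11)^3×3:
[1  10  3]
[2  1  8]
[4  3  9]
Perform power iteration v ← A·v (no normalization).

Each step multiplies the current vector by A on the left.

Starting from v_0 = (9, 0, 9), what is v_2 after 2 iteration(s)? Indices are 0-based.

v_2 = (0, 9, 4)

v_0 = (9, 0, 9).
v_1 = A·v_0 = (3, 2, 7).
v_2 = A·v_1 = (0, 9, 4).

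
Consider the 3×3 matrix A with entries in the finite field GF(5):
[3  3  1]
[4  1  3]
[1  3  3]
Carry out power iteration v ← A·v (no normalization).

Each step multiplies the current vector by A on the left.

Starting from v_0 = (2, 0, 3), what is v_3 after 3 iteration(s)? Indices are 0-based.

v_3 = (3, 1, 1)

v_0 = (2, 0, 3).
v_1 = A·v_0 = (4, 2, 1).
v_2 = A·v_1 = (4, 1, 3).
v_3 = A·v_2 = (3, 1, 1).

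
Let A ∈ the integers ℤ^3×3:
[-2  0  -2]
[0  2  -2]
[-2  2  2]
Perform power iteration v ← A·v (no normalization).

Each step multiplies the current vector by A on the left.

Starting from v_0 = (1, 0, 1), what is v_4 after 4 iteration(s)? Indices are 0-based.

v_4 = (80, 0, -16)

v_0 = (1, 0, 1).
v_1 = A·v_0 = (-4, -2, 0).
v_2 = A·v_1 = (8, -4, 4).
v_3 = A·v_2 = (-24, -16, -16).
v_4 = A·v_3 = (80, 0, -16).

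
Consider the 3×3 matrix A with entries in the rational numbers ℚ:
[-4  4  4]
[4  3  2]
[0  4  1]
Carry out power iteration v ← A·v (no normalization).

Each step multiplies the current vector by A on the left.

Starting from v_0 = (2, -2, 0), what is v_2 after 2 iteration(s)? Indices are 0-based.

v_0 = (2, -2, 0).
v_1 = A·v_0 = (-16, 2, -8).
v_2 = A·v_1 = (40, -74, 0).

v_2 = (40, -74, 0)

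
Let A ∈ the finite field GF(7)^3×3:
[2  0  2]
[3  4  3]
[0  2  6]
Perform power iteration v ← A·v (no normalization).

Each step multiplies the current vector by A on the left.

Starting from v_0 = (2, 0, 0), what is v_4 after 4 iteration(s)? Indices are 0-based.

v_0 = (2, 0, 0).
v_1 = A·v_0 = (4, 6, 0).
v_2 = A·v_1 = (1, 1, 5).
v_3 = A·v_2 = (5, 1, 4).
v_4 = A·v_3 = (4, 3, 5).

v_4 = (4, 3, 5)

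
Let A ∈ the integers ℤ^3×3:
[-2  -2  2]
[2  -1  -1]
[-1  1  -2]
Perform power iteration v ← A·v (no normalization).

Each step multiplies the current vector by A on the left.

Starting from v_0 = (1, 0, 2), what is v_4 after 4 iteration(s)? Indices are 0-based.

v_4 = (52, 90, -85)

v_0 = (1, 0, 2).
v_1 = A·v_0 = (2, 0, -5).
v_2 = A·v_1 = (-14, 9, 8).
v_3 = A·v_2 = (26, -45, 7).
v_4 = A·v_3 = (52, 90, -85).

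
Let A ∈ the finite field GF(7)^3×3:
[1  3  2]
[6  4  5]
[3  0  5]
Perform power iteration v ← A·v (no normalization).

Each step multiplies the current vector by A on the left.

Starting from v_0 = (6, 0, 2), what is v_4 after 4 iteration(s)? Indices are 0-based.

v_0 = (6, 0, 2).
v_1 = A·v_0 = (3, 4, 0).
v_2 = A·v_1 = (1, 6, 2).
v_3 = A·v_2 = (2, 5, 6).
v_4 = A·v_3 = (1, 6, 1).

v_4 = (1, 6, 1)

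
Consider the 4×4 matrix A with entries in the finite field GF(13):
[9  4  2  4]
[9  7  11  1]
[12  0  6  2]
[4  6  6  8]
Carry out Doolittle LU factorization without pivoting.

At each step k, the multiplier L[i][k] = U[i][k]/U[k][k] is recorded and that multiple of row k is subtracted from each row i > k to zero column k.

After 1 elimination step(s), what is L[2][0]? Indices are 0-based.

L[2][0] = 10

[col 0] pivot 9
  R1 -= 1*R0 → (0, 3, 9, 10)  (L[1][0] := 1)
  R2 -= 10*R0 → (0, 12, 12, 1)  (L[2][0] := 10)
  R3 -= 12*R0 → (0, 10, 8, 12)  (L[3][0] := 12)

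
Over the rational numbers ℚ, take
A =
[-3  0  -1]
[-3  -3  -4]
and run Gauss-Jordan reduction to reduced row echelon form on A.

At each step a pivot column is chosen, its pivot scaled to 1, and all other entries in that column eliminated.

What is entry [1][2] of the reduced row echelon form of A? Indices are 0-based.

M[1][2] = 1

[1] R0 /= -3  ⇒  (1, 0, 1/3)
     R1 -= -3·R0  ⇒  (0, -3, -3)
[2] R1 /= -3  ⇒  (0, 1, 1)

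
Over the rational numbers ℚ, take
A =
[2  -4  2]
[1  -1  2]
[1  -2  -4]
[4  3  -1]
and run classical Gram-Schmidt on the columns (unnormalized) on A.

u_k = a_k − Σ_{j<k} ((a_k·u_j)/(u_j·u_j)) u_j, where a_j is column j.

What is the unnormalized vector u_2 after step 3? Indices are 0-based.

u_2 = (996/659, 1265/659, -2797/659, -115/659)

Step 1: u_0 = a_0 = (2, 1, 1, 4).
Step 2: u_1 = a_1 − (1/22)·u_0 = (-45/11, -23/22, -45/22, 31/11).
Step 3: u_2 = a_2 − (-1/11)·u_0 − (-108/659)·u_1 = (996/659, 1265/659, -2797/659, -115/659).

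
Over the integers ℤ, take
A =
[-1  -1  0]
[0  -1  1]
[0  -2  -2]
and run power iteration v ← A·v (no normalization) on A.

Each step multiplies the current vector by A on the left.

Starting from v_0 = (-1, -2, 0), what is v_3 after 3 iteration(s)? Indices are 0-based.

v_0 = (-1, -2, 0).
v_1 = A·v_0 = (3, 2, 4).
v_2 = A·v_1 = (-5, 2, -12).
v_3 = A·v_2 = (3, -14, 20).

v_3 = (3, -14, 20)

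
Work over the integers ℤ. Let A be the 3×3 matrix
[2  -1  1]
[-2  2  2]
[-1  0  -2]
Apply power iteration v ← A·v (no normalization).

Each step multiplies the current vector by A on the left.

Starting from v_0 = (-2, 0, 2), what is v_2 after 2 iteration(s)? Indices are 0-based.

v_2 = (-14, 16, 6)

v_0 = (-2, 0, 2).
v_1 = A·v_0 = (-2, 8, -2).
v_2 = A·v_1 = (-14, 16, 6).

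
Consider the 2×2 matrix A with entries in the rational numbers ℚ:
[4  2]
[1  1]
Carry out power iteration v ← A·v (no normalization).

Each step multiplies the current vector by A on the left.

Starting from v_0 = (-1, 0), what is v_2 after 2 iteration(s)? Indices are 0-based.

v_2 = (-18, -5)

v_0 = (-1, 0).
v_1 = A·v_0 = (-4, -1).
v_2 = A·v_1 = (-18, -5).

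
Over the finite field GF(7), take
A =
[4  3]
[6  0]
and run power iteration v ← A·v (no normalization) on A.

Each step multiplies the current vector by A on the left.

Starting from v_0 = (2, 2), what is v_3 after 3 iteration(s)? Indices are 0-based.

v_0 = (2, 2).
v_1 = A·v_0 = (0, 5).
v_2 = A·v_1 = (1, 0).
v_3 = A·v_2 = (4, 6).

v_3 = (4, 6)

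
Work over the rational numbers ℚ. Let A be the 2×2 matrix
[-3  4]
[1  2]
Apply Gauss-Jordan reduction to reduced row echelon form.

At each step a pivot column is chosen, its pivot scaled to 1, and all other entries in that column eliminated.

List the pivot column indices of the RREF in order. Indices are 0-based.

[1] R0 /= -3  ⇒  (1, -4/3)
     R1 -= 1·R0  ⇒  (0, 10/3)
[2] R1 /= 10/3  ⇒  (0, 1)
     R0 -= -4/3·R1  ⇒  (1, 0)

pivot columns: 0, 1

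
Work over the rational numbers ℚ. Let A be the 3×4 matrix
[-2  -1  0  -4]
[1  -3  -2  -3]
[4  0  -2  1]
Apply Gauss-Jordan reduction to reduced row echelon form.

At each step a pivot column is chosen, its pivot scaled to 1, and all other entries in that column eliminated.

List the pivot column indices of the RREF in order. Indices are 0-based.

pivot(0,0)=-2: scale R0 → (1, 1/2, 0, 2)
  clear (1,0): R1 −= (1)R0 → (0, -7/2, -2, -5)
  clear (2,0): R2 −= (4)R0 → (0, -2, -2, -7)
pivot(1,1)=-7/2: scale R1 → (0, 1, 4/7, 10/7)
  clear (0,1): R0 −= (1/2)R1 → (1, 0, -2/7, 9/7)
  clear (2,1): R2 −= (-2)R1 → (0, 0, -6/7, -29/7)
pivot(2,2)=-6/7: scale R2 → (0, 0, 1, 29/6)
  clear (0,2): R0 −= (-2/7)R2 → (1, 0, 0, 8/3)
  clear (1,2): R1 −= (4/7)R2 → (0, 1, 0, -4/3)

pivot columns: 0, 1, 2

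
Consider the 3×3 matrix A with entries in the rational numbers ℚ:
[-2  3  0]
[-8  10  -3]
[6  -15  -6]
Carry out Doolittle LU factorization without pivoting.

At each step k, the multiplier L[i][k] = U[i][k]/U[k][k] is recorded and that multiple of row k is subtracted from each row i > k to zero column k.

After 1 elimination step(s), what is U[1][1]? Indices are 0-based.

k=0: U[0][0]=-2
  eliminate (1,0): mult=4, new row 1: (0, -2, -3); set L[1][0]=4
  eliminate (2,0): mult=-3, new row 2: (0, -6, -6); set L[2][0]=-3

U[1][1] = -2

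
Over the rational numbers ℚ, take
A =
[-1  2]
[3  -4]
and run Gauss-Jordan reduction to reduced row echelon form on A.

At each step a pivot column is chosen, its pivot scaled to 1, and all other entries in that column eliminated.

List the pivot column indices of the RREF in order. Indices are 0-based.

[1] R0 /= -1  ⇒  (1, -2)
     R1 -= 3·R0  ⇒  (0, 2)
[2] R1 /= 2  ⇒  (0, 1)
     R0 -= -2·R1  ⇒  (1, 0)

pivot columns: 0, 1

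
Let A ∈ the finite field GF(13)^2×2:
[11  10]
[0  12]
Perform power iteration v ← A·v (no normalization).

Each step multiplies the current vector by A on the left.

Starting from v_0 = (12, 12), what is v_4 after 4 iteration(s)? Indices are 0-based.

v_4 = (4, 12)

v_0 = (12, 12).
v_1 = A·v_0 = (5, 1).
v_2 = A·v_1 = (0, 12).
v_3 = A·v_2 = (3, 1).
v_4 = A·v_3 = (4, 12).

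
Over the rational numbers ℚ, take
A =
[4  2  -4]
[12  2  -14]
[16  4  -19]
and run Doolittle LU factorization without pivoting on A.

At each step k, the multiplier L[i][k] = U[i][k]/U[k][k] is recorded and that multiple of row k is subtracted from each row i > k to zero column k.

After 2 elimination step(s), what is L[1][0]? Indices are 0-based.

L[1][0] = 3

[col 0] pivot 4
  R1 -= 3*R0 → (0, -4, -2)  (L[1][0] := 3)
  R2 -= 4*R0 → (0, -4, -3)  (L[2][0] := 4)
[col 1] pivot -4
  R2 -= 1*R1 → (0, 0, -1)  (L[2][1] := 1)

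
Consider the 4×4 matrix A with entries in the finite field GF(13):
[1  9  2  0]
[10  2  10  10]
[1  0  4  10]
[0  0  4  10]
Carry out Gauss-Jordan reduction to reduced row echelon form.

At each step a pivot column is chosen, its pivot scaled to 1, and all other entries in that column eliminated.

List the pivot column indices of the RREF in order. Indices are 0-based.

pivot columns: 0, 1, 2, 3

step 1: normalize row 0 (÷1) = (1, 9, 2, 0)
  row 1: subtract 10×row0 = (0, 3, 3, 10)
  row 2: subtract 1×row0 = (0, 4, 2, 10)
step 2: normalize row 1 (÷3) = (0, 1, 1, 12)
  row 0: subtract 9×row1 = (1, 0, 6, 9)
  row 2: subtract 4×row1 = (0, 0, 11, 1)
step 3: normalize row 2 (÷11) = (0, 0, 1, 6)
  row 0: subtract 6×row2 = (1, 0, 0, 12)
  row 1: subtract 1×row2 = (0, 1, 0, 6)
  row 3: subtract 4×row2 = (0, 0, 0, 12)
step 4: normalize row 3 (÷12) = (0, 0, 0, 1)
  row 0: subtract 12×row3 = (1, 0, 0, 0)
  row 1: subtract 6×row3 = (0, 1, 0, 0)
  row 2: subtract 6×row3 = (0, 0, 1, 0)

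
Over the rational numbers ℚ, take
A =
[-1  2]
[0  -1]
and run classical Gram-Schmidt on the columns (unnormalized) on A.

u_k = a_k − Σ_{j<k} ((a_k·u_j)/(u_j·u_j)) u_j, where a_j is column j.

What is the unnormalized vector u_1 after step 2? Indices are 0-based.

Step 1: u_0 = a_0 = (-1, 0).
Step 2: u_1 = a_1 − (-2)·u_0 = (0, -1).

u_1 = (0, -1)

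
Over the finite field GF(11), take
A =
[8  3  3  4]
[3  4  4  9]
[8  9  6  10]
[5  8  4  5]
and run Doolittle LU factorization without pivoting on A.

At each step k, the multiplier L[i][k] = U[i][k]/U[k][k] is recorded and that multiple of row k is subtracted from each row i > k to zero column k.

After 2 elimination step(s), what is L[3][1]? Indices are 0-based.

L[3][1] = 5

k=0: U[0][0]=8
  eliminate (1,0): mult=10, new row 1: (0, 7, 7, 2); set L[1][0]=10
  eliminate (2,0): mult=1, new row 2: (0, 6, 3, 6); set L[2][0]=1
  eliminate (3,0): mult=2, new row 3: (0, 2, 9, 8); set L[3][0]=2
k=1: U[1][1]=7
  eliminate (2,1): mult=4, new row 2: (0, 0, 8, 9); set L[2][1]=4
  eliminate (3,1): mult=5, new row 3: (0, 0, 7, 9); set L[3][1]=5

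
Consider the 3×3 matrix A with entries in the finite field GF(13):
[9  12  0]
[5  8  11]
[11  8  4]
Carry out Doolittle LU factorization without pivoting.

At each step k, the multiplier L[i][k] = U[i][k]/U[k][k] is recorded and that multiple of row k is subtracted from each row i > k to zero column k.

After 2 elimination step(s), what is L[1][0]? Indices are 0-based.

L[1][0] = 2

Step 1: pivot at (0,0) is 9.
  row1 ← row1 − (2)·row0  ⇒  L[1][0]=2, U row1=(0, 10, 11)
  row2 ← row2 − (7)·row0  ⇒  L[2][0]=7, U row2=(0, 2, 4)
Step 2: pivot at (1,1) is 10.
  row2 ← row2 − (8)·row1  ⇒  L[2][1]=8, U row2=(0, 0, 7)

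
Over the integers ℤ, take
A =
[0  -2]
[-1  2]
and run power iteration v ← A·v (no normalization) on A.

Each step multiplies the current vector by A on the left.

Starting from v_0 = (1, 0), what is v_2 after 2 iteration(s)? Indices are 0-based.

v_0 = (1, 0).
v_1 = A·v_0 = (0, -1).
v_2 = A·v_1 = (2, -2).

v_2 = (2, -2)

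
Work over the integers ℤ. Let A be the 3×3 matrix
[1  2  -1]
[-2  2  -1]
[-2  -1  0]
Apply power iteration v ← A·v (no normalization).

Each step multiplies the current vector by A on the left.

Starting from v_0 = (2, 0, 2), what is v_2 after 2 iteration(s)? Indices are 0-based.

v_0 = (2, 0, 2).
v_1 = A·v_0 = (0, -6, -4).
v_2 = A·v_1 = (-8, -8, 6).

v_2 = (-8, -8, 6)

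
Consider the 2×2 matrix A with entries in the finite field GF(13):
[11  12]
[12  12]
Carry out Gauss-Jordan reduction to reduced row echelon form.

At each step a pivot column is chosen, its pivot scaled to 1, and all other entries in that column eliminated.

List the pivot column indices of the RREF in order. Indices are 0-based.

pivot columns: 0, 1

[1] R0 /= 11  ⇒  (1, 7)
     R1 -= 12·R0  ⇒  (0, 6)
[2] R1 /= 6  ⇒  (0, 1)
     R0 -= 7·R1  ⇒  (1, 0)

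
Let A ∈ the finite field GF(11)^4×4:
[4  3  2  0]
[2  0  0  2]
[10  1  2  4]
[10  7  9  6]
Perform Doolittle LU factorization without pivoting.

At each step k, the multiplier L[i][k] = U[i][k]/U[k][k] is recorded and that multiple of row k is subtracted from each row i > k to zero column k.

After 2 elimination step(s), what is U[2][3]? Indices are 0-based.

k=0: U[0][0]=4
  eliminate (1,0): mult=6, new row 1: (0, 4, 10, 2); set L[1][0]=6
  eliminate (2,0): mult=8, new row 2: (0, 10, 8, 4); set L[2][0]=8
  eliminate (3,0): mult=8, new row 3: (0, 5, 4, 6); set L[3][0]=8
k=1: U[1][1]=4
  eliminate (2,1): mult=8, new row 2: (0, 0, 5, 10); set L[2][1]=8
  eliminate (3,1): mult=4, new row 3: (0, 0, 8, 9); set L[3][1]=4

U[2][3] = 10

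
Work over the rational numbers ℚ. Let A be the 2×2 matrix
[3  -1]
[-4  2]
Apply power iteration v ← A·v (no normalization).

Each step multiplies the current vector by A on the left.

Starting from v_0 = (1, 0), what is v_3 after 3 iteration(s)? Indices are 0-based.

v_3 = (59, -92)

v_0 = (1, 0).
v_1 = A·v_0 = (3, -4).
v_2 = A·v_1 = (13, -20).
v_3 = A·v_2 = (59, -92).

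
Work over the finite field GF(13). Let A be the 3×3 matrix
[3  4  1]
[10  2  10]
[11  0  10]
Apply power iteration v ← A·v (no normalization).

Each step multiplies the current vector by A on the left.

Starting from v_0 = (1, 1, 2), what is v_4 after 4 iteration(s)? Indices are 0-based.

v_0 = (1, 1, 2).
v_1 = A·v_0 = (9, 6, 5).
v_2 = A·v_1 = (4, 9, 6).
v_3 = A·v_2 = (2, 1, 0).
v_4 = A·v_3 = (10, 9, 9).

v_4 = (10, 9, 9)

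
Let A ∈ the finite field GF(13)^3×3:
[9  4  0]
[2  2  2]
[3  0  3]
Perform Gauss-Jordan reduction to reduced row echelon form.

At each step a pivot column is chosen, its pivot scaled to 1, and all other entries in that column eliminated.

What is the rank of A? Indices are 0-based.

rank = 3

[1] R0 /= 9  ⇒  (1, 12, 0)
     R1 -= 2·R0  ⇒  (0, 4, 2)
     R2 -= 3·R0  ⇒  (0, 3, 3)
[2] R1 /= 4  ⇒  (0, 1, 7)
     R0 -= 12·R1  ⇒  (1, 0, 7)
     R2 -= 3·R1  ⇒  (0, 0, 8)
[3] R2 /= 8  ⇒  (0, 0, 1)
     R0 -= 7·R2  ⇒  (1, 0, 0)
     R1 -= 7·R2  ⇒  (0, 1, 0)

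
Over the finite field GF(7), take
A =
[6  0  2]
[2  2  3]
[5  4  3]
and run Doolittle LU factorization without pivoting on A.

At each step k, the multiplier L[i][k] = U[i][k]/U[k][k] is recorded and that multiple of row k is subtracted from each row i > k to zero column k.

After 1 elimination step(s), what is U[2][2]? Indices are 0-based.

Step 1: pivot at (0,0) is 6.
  row1 ← row1 − (5)·row0  ⇒  L[1][0]=5, U row1=(0, 2, 0)
  row2 ← row2 − (2)·row0  ⇒  L[2][0]=2, U row2=(0, 4, 6)

U[2][2] = 6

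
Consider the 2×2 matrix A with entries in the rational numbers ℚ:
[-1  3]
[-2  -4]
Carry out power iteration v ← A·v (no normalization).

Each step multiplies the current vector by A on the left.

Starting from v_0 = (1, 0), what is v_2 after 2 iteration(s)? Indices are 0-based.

v_0 = (1, 0).
v_1 = A·v_0 = (-1, -2).
v_2 = A·v_1 = (-5, 10).

v_2 = (-5, 10)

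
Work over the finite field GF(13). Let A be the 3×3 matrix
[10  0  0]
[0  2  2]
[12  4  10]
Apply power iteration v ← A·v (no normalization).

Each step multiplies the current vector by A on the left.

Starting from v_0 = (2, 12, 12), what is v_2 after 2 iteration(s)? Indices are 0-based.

v_0 = (2, 12, 12).
v_1 = A·v_0 = (7, 9, 10).
v_2 = A·v_1 = (5, 12, 12).

v_2 = (5, 12, 12)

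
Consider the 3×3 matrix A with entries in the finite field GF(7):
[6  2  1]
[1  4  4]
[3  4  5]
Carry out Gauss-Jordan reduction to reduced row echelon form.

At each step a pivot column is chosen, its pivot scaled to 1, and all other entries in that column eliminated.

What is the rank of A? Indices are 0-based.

rank = 3

pivot(0,0)=6: scale R0 → (1, 5, 6)
  clear (1,0): R1 −= (1)R0 → (0, 6, 5)
  clear (2,0): R2 −= (3)R0 → (0, 3, 1)
pivot(1,1)=6: scale R1 → (0, 1, 2)
  clear (0,1): R0 −= (5)R1 → (1, 0, 3)
  clear (2,1): R2 −= (3)R1 → (0, 0, 2)
pivot(2,2)=2: scale R2 → (0, 0, 1)
  clear (0,2): R0 −= (3)R2 → (1, 0, 0)
  clear (1,2): R1 −= (2)R2 → (0, 1, 0)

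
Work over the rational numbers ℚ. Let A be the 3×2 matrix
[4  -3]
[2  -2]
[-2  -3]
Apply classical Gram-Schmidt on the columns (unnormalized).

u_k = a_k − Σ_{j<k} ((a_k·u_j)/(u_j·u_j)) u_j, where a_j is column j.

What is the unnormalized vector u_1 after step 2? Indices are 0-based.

u_1 = (-4/3, -7/6, -23/6)

Step 1: u_0 = a_0 = (4, 2, -2).
Step 2: u_1 = a_1 − (-5/12)·u_0 = (-4/3, -7/6, -23/6).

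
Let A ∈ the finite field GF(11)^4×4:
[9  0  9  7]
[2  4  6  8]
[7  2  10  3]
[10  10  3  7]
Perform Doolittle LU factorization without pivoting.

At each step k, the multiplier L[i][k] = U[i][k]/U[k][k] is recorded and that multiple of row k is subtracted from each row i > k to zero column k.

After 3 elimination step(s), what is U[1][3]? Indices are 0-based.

Step 1: pivot at (0,0) is 9.
  row1 ← row1 − (10)·row0  ⇒  L[1][0]=10, U row1=(0, 4, 4, 4)
  row2 ← row2 − (2)·row0  ⇒  L[2][0]=2, U row2=(0, 2, 3, 0)
  row3 ← row3 − (6)·row0  ⇒  L[3][0]=6, U row3=(0, 10, 4, 9)
Step 2: pivot at (1,1) is 4.
  row2 ← row2 − (6)·row1  ⇒  L[2][1]=6, U row2=(0, 0, 1, 9)
  row3 ← row3 − (8)·row1  ⇒  L[3][1]=8, U row3=(0, 0, 5, 10)
Step 3: pivot at (2,2) is 1.
  row3 ← row3 − (5)·row2  ⇒  L[3][2]=5, U row3=(0, 0, 0, 9)

U[1][3] = 4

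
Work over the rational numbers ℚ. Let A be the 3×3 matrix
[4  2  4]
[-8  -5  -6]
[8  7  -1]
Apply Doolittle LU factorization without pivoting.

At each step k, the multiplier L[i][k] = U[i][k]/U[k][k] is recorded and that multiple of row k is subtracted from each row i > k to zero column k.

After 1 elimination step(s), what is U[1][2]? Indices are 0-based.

[col 0] pivot 4
  R1 -= -2*R0 → (0, -1, 2)  (L[1][0] := -2)
  R2 -= 2*R0 → (0, 3, -9)  (L[2][0] := 2)

U[1][2] = 2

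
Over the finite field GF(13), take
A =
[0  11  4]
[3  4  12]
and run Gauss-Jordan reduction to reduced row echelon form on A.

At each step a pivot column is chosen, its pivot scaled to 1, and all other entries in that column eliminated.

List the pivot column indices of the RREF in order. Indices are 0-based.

[1] R0 <-> R1
[1] R0 /= 3  ⇒  (1, 10, 4)
[2] R1 /= 11  ⇒  (0, 1, 11)
     R0 -= 10·R1  ⇒  (1, 0, 11)

pivot columns: 0, 1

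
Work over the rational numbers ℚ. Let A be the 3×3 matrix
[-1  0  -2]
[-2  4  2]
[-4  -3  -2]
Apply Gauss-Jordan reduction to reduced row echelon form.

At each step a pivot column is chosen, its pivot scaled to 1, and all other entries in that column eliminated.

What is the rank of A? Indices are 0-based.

pivot(0,0)=-1: scale R0 → (1, 0, 2)
  clear (1,0): R1 −= (-2)R0 → (0, 4, 6)
  clear (2,0): R2 −= (-4)R0 → (0, -3, 6)
pivot(1,1)=4: scale R1 → (0, 1, 3/2)
  clear (2,1): R2 −= (-3)R1 → (0, 0, 21/2)
pivot(2,2)=21/2: scale R2 → (0, 0, 1)
  clear (0,2): R0 −= (2)R2 → (1, 0, 0)
  clear (1,2): R1 −= (3/2)R2 → (0, 1, 0)

rank = 3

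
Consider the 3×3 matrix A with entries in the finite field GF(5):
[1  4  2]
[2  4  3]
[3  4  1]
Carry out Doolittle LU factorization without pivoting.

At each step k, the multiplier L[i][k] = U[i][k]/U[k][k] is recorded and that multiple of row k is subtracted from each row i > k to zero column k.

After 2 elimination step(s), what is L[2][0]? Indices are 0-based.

Step 1: pivot at (0,0) is 1.
  row1 ← row1 − (2)·row0  ⇒  L[1][0]=2, U row1=(0, 1, 4)
  row2 ← row2 − (3)·row0  ⇒  L[2][0]=3, U row2=(0, 2, 0)
Step 2: pivot at (1,1) is 1.
  row2 ← row2 − (2)·row1  ⇒  L[2][1]=2, U row2=(0, 0, 2)

L[2][0] = 3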